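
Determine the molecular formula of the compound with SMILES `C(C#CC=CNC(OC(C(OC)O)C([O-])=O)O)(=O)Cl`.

C10H11ClNO7-

Heavy atoms from the SMILES: 10 C, 1 Cl, 1 N, 7 O.
Implicit hydrogens by atom environment:
  5 × C: 1 H each → 5
  4 × C: no H
  4 × O: no H
  2 × O: 1 H each → 2
  1 × C: 3 H
  1 × Cl: no H
  1 × N: 1 H
  1 × O (charge -1): no H
  Total hydrogens = 11.
Net charge -1.
Molecular formula: C10H11ClNO7-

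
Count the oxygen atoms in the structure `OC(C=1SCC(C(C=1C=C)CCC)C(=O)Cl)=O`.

3

The symbol for oxygen appears 3 times in the SMILES.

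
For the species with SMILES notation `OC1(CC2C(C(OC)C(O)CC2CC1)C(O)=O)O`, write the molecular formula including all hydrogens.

C12H20O6

Heavy atoms from the SMILES: 12 C, 6 O.
Implicit hydrogens by atom environment:
  5 × C: 1 H each → 5
  4 × C: 2 H each → 8
  4 × O: 1 H each → 4
  2 × C: no H
  2 × O: no H
  1 × C: 3 H
  Total hydrogens = 20.
Molecular formula: C12H20O6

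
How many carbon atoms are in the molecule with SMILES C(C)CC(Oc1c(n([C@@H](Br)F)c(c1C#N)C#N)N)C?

The symbol for carbon appears 12 times in the SMILES. Lowercase c denotes aromatic carbon and counts toward C.

12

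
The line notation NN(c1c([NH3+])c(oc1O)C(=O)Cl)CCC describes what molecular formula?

Heavy atoms from the SMILES: 8 C, 1 Cl, 3 N, 3 O.
Implicit hydrogens by atom environment:
  4 × C (aromatic): no H
  2 × C: 2 H each → 4
  1 × C: 3 H
  1 × C: no H
  1 × Cl: no H
  1 × N (charge +1): 3 H
  1 × N: 2 H
  1 × N: no H
  1 × O: 1 H
  1 × O (aromatic): no H
  1 × O: no H
  Total hydrogens = 13.
Net charge +1.
Molecular formula: C8H13ClN3O3+

C8H13ClN3O3+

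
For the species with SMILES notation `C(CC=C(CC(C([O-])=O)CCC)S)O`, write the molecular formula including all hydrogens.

C10H17O3S-

Heavy atoms from the SMILES: 10 C, 3 O, 1 S.
Implicit hydrogens by atom environment:
  5 × C: 2 H each → 10
  2 × C: 1 H each → 2
  2 × C: no H
  1 × C: 3 H
  1 × O: 1 H
  1 × O: no H
  1 × O (charge -1): no H
  1 × S: 1 H
  Total hydrogens = 17.
Net charge -1.
Molecular formula: C10H17O3S-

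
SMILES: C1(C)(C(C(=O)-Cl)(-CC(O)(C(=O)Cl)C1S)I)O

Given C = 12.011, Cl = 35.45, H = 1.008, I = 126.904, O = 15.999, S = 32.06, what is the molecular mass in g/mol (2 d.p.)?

Molecular formula: C8H9Cl2IO4S.
M = 8×12.011 + 2×35.45 + 9×1.008 + 1×126.904 + 4×15.999 + 1×32.06 = 399.02 g/mol.

399.02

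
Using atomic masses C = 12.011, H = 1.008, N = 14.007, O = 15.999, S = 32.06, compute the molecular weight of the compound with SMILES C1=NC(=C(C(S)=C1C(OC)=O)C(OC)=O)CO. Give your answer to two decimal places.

Molecular formula: C10H11NO5S.
M = 10×12.011 + 11×1.008 + 1×14.007 + 5×15.999 + 1×32.06 = 257.26 g/mol.

257.26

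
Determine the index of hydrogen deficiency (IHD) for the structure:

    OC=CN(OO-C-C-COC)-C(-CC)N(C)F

1

Molecular formula from the SMILES: C10H21FN2O4.
DoU = (2C + 2 + N − H − X)/2 = (2·10 + 2 + 2 − 21 − 1)/2 = 2/2 = 1.
(Structurally: 0 ring(s) + 1 π bond(s) = 1.)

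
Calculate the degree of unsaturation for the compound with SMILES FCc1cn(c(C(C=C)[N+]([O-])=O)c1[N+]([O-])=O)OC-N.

6

Molecular formula from the SMILES: C9H11FN4O5.
DoU = (2C + 2 + N − H − X)/2 = (2·9 + 2 + 4 − 11 − 1)/2 = 12/2 = 6.
(Structurally: 1 ring(s) + 5 π bond(s) = 6.)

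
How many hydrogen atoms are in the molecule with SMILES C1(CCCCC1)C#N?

Hydrogens are implicit in SMILES; fill each atom to its normal valence:
  5 × C: 2 H each → 10
  1 × C: 1 H
  1 × C: no H
  1 × N: no H
  Total hydrogens = 11.

11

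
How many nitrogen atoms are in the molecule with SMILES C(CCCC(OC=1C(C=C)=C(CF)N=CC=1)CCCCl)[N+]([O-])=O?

The symbol for nitrogen appears 2 times in the SMILES.

2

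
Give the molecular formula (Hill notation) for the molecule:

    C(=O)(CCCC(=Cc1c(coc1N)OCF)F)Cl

Heavy atoms from the SMILES: 11 C, 1 Cl, 2 F, 1 N, 3 O.
Implicit hydrogens by atom environment:
  4 × C: 2 H each → 8
  3 × C (aromatic): no H
  2 × C: no H
  2 × F: no H
  2 × O: no H
  1 × C (aromatic): 1 H
  1 × C: 1 H
  1 × Cl: no H
  1 × N: 2 H
  1 × O (aromatic): no H
  Total hydrogens = 12.
Molecular formula: C11H12ClF2NO3

C11H12ClF2NO3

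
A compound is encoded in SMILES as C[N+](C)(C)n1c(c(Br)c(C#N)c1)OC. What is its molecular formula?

Heavy atoms from the SMILES: 1 Br, 9 C, 3 N, 1 O.
Implicit hydrogens by atom environment:
  4 × C: 3 H each → 12
  3 × C (aromatic): no H
  1 × Br: no H
  1 × C (aromatic): 1 H
  1 × C: no H
  1 × N (aromatic): no H
  1 × N (charge +1): no H
  1 × N: no H
  1 × O: no H
  Total hydrogens = 13.
Net charge +1.
Molecular formula: C9H13BrN3O+

C9H13BrN3O+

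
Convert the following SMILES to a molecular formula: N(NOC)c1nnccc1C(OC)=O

Heavy atoms from the SMILES: 7 C, 4 N, 3 O.
Implicit hydrogens by atom environment:
  3 × O: no H
  2 × C: 3 H each → 6
  2 × C (aromatic): 1 H each → 2
  2 × C (aromatic): no H
  2 × N: 1 H each → 2
  2 × N (aromatic): no H
  1 × C: no H
  Total hydrogens = 10.
Molecular formula: C7H10N4O3

C7H10N4O3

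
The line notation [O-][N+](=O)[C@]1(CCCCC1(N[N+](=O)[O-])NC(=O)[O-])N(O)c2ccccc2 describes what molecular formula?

C13H16N5O7-

Heavy atoms from the SMILES: 13 C, 5 N, 7 O.
Implicit hydrogens by atom environment:
  5 × C (aromatic): 1 H each → 5
  4 × C: 2 H each → 8
  3 × C: no H
  3 × O: no H
  3 × O (charge -1): no H
  2 × N: 1 H each → 2
  2 × N (charge +1): no H
  1 × C (aromatic): no H
  1 × N: no H
  1 × O: 1 H
  Total hydrogens = 16.
Net charge -1.
Molecular formula: C13H16N5O7-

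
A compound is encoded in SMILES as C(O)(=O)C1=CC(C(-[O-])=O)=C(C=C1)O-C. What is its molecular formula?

Heavy atoms from the SMILES: 9 C, 5 O.
Implicit hydrogens by atom environment:
  3 × C (aromatic): 1 H each → 3
  3 × C (aromatic): no H
  3 × O: no H
  2 × C: no H
  1 × C: 3 H
  1 × O: 1 H
  1 × O (charge -1): no H
  Total hydrogens = 7.
Net charge -1.
Molecular formula: C9H7O5-

C9H7O5-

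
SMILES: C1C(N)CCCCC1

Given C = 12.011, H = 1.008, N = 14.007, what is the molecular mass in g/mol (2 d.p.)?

113.20

Molecular formula: C7H15N.
M = 7×12.011 + 15×1.008 + 1×14.007 = 113.20 g/mol.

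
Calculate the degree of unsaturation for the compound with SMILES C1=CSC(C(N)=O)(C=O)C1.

Molecular formula from the SMILES: C6H7NO2S.
DoU = (2C + 2 + N − H − X)/2 = (2·6 + 2 + 1 − 7 − 0)/2 = 8/2 = 4.
(Structurally: 1 ring(s) + 3 π bond(s) = 4.)

4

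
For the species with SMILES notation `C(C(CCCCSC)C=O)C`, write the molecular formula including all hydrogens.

Heavy atoms from the SMILES: 9 C, 1 O, 1 S.
Implicit hydrogens by atom environment:
  5 × C: 2 H each → 10
  2 × C: 3 H each → 6
  2 × C: 1 H each → 2
  1 × O: no H
  1 × S: no H
  Total hydrogens = 18.
Molecular formula: C9H18OS

C9H18OS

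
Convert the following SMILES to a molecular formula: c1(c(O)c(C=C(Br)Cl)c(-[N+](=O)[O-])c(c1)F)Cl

C8H3BrCl2FNO3

Heavy atoms from the SMILES: 1 Br, 8 C, 2 Cl, 1 F, 1 N, 3 O.
Implicit hydrogens by atom environment:
  5 × C (aromatic): no H
  2 × Cl: no H
  1 × Br: no H
  1 × C (aromatic): 1 H
  1 × C: 1 H
  1 × C: no H
  1 × F: no H
  1 × N (charge +1): no H
  1 × O: 1 H
  1 × O: no H
  1 × O (charge -1): no H
  Total hydrogens = 3.
Molecular formula: C8H3BrCl2FNO3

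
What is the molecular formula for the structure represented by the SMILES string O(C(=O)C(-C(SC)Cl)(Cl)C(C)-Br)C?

C7H11BrCl2O2S

Heavy atoms from the SMILES: 1 Br, 7 C, 2 Cl, 2 O, 1 S.
Implicit hydrogens by atom environment:
  3 × C: 3 H each → 9
  2 × C: 1 H each → 2
  2 × C: no H
  2 × Cl: no H
  2 × O: no H
  1 × Br: no H
  1 × S: no H
  Total hydrogens = 11.
Molecular formula: C7H11BrCl2O2S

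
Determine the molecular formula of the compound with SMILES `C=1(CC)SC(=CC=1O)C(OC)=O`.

C8H10O3S

Heavy atoms from the SMILES: 8 C, 3 O, 1 S.
Implicit hydrogens by atom environment:
  3 × C (aromatic): no H
  2 × C: 3 H each → 6
  2 × O: no H
  1 × C: 2 H
  1 × C (aromatic): 1 H
  1 × C: no H
  1 × O: 1 H
  1 × S (aromatic): no H
  Total hydrogens = 10.
Molecular formula: C8H10O3S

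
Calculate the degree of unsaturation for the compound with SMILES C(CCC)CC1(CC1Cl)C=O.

Molecular formula from the SMILES: C9H15ClO.
DoU = (2C + 2 + N − H − X)/2 = (2·9 + 2 + 0 − 15 − 1)/2 = 4/2 = 2.
(Structurally: 1 ring(s) + 1 π bond(s) = 2.)

2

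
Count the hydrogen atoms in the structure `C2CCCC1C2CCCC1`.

Hydrogens are implicit in SMILES; fill each atom to its normal valence:
  8 × C: 2 H each → 16
  2 × C: 1 H each → 2
  Total hydrogens = 18.

18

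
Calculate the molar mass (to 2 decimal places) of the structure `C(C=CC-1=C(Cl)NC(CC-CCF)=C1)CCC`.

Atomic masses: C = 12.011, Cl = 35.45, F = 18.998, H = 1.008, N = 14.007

Molecular formula: C14H21ClFN.
M = 14×12.011 + 1×35.45 + 1×18.998 + 21×1.008 + 1×14.007 = 257.78 g/mol.

257.78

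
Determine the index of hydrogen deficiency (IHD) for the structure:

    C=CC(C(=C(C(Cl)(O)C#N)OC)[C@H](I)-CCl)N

Molecular formula from the SMILES: C10H13Cl2IN2O2.
DoU = (2C + 2 + N − H − X)/2 = (2·10 + 2 + 2 − 13 − 3)/2 = 8/2 = 4.
(Structurally: 0 ring(s) + 4 π bond(s) = 4.)

4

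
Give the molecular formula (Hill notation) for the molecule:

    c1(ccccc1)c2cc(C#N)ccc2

Heavy atoms from the SMILES: 13 C, 1 N.
Implicit hydrogens by atom environment:
  9 × C (aromatic): 1 H each → 9
  3 × C (aromatic): no H
  1 × C: no H
  1 × N: no H
  Total hydrogens = 9.
Molecular formula: C13H9N

C13H9N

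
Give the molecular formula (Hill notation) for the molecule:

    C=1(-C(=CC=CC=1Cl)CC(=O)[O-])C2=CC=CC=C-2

Heavy atoms from the SMILES: 14 C, 1 Cl, 2 O.
Implicit hydrogens by atom environment:
  8 × C (aromatic): 1 H each → 8
  4 × C (aromatic): no H
  1 × C: 2 H
  1 × C: no H
  1 × Cl: no H
  1 × O: no H
  1 × O (charge -1): no H
  Total hydrogens = 10.
Net charge -1.
Molecular formula: C14H10ClO2-

C14H10ClO2-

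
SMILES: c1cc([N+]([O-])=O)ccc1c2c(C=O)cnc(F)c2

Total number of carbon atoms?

12

The symbol for carbon appears 12 times in the SMILES. Lowercase c denotes aromatic carbon and counts toward C.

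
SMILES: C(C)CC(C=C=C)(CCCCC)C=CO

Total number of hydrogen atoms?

Hydrogens are implicit in SMILES; fill each atom to its normal valence:
  7 × C: 2 H each → 14
  3 × C: 1 H each → 3
  2 × C: 3 H each → 6
  2 × C: no H
  1 × O: 1 H
  Total hydrogens = 24.

24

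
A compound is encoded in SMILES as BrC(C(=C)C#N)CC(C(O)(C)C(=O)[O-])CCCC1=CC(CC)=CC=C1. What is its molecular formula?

C20H25BrNO3-

Heavy atoms from the SMILES: 1 Br, 20 C, 1 N, 3 O.
Implicit hydrogens by atom environment:
  6 × C: 2 H each → 12
  4 × C (aromatic): 1 H each → 4
  4 × C: no H
  2 × C: 3 H each → 6
  2 × C: 1 H each → 2
  2 × C (aromatic): no H
  1 × Br: no H
  1 × N: no H
  1 × O: 1 H
  1 × O: no H
  1 × O (charge -1): no H
  Total hydrogens = 25.
Net charge -1.
Molecular formula: C20H25BrNO3-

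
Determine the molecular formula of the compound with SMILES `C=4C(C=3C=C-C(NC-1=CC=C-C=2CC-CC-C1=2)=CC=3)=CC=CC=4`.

Heavy atoms from the SMILES: 22 C, 1 N.
Implicit hydrogens by atom environment:
  12 × C (aromatic): 1 H each → 12
  6 × C (aromatic): no H
  4 × C: 2 H each → 8
  1 × N: 1 H
  Total hydrogens = 21.
Molecular formula: C22H21N

C22H21N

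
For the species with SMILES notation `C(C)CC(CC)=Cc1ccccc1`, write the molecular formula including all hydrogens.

Heavy atoms from the SMILES: 13 C.
Implicit hydrogens by atom environment:
  5 × C (aromatic): 1 H each → 5
  3 × C: 2 H each → 6
  2 × C: 3 H each → 6
  1 × C: 1 H
  1 × C: no H
  1 × C (aromatic): no H
  Total hydrogens = 18.
Molecular formula: C13H18

C13H18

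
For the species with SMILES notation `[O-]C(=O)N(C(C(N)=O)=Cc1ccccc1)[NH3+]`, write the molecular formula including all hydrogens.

Heavy atoms from the SMILES: 10 C, 3 N, 3 O.
Implicit hydrogens by atom environment:
  5 × C (aromatic): 1 H each → 5
  3 × C: no H
  2 × O: no H
  1 × C: 1 H
  1 × C (aromatic): no H
  1 × N (charge +1): 3 H
  1 × N: 2 H
  1 × N: no H
  1 × O (charge -1): no H
  Total hydrogens = 11.
Molecular formula: C10H11N3O3

C10H11N3O3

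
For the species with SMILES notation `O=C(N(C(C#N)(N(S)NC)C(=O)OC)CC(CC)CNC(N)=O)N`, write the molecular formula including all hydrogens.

Heavy atoms from the SMILES: 12 C, 7 N, 4 O, 1 S.
Implicit hydrogens by atom environment:
  5 × C: no H
  4 × O: no H
  3 × C: 3 H each → 9
  3 × C: 2 H each → 6
  3 × N: no H
  2 × N: 2 H each → 4
  2 × N: 1 H each → 2
  1 × C: 1 H
  1 × S: 1 H
  Total hydrogens = 23.
Molecular formula: C12H23N7O4S

C12H23N7O4S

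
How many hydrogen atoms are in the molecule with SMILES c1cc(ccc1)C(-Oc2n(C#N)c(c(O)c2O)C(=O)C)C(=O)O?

12

Hydrogens are implicit in SMILES; fill each atom to its normal valence:
  5 × C (aromatic): 1 H each → 5
  5 × C (aromatic): no H
  3 × C: no H
  3 × O: 1 H each → 3
  3 × O: no H
  1 × C: 3 H
  1 × C: 1 H
  1 × N (aromatic): no H
  1 × N: no H
  Total hydrogens = 12.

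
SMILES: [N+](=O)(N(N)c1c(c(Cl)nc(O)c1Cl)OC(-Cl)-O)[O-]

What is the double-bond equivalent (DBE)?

Molecular formula from the SMILES: C6H5Cl3N4O5.
DoU = (2C + 2 + N − H − X)/2 = (2·6 + 2 + 4 − 5 − 3)/2 = 10/2 = 5.
(Structurally: 1 ring(s) + 4 π bond(s) = 5.)

5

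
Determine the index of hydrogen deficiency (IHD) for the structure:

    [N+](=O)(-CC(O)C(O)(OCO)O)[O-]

1

Molecular formula from the SMILES: C4H9NO7.
DoU = (2C + 2 + N − H − X)/2 = (2·4 + 2 + 1 − 9 − 0)/2 = 2/2 = 1.
(Structurally: 0 ring(s) + 1 π bond(s) = 1.)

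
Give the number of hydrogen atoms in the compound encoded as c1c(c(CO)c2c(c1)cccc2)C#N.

9

Hydrogens are implicit in SMILES; fill each atom to its normal valence:
  6 × C (aromatic): 1 H each → 6
  4 × C (aromatic): no H
  1 × C: 2 H
  1 × C: no H
  1 × N: no H
  1 × O: 1 H
  Total hydrogens = 9.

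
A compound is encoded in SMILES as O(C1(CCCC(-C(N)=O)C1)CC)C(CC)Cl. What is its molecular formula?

Heavy atoms from the SMILES: 12 C, 1 Cl, 1 N, 2 O.
Implicit hydrogens by atom environment:
  6 × C: 2 H each → 12
  2 × C: 3 H each → 6
  2 × C: 1 H each → 2
  2 × C: no H
  2 × O: no H
  1 × Cl: no H
  1 × N: 2 H
  Total hydrogens = 22.
Molecular formula: C12H22ClNO2

C12H22ClNO2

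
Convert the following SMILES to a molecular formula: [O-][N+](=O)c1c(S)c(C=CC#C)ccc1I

Heavy atoms from the SMILES: 10 C, 1 I, 1 N, 2 O, 1 S.
Implicit hydrogens by atom environment:
  4 × C (aromatic): no H
  3 × C: 1 H each → 3
  2 × C (aromatic): 1 H each → 2
  1 × C: no H
  1 × I: no H
  1 × N (charge +1): no H
  1 × O: no H
  1 × O (charge -1): no H
  1 × S: 1 H
  Total hydrogens = 6.
Molecular formula: C10H6INO2S

C10H6INO2S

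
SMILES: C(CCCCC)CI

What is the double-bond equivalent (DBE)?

0

Molecular formula from the SMILES: C7H15I.
DoU = (2C + 2 + N − H − X)/2 = (2·7 + 2 + 0 − 15 − 1)/2 = 0/2 = 0.
(Structurally: 0 ring(s) + 0 π bond(s) = 0.)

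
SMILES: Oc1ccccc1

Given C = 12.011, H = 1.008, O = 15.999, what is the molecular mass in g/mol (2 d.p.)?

94.11

Molecular formula: C6H6O.
M = 6×12.011 + 6×1.008 + 1×15.999 = 94.11 g/mol.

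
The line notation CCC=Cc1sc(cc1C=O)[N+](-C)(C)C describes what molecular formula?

Heavy atoms from the SMILES: 12 C, 1 N, 1 O, 1 S.
Implicit hydrogens by atom environment:
  4 × C: 3 H each → 12
  3 × C: 1 H each → 3
  3 × C (aromatic): no H
  1 × C: 2 H
  1 × C (aromatic): 1 H
  1 × N (charge +1): no H
  1 × O: no H
  1 × S (aromatic): no H
  Total hydrogens = 18.
Net charge +1.
Molecular formula: C12H18NOS+

C12H18NOS+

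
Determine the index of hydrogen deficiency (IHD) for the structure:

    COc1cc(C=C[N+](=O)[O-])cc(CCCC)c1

6

Molecular formula from the SMILES: C13H17NO3.
DoU = (2C + 2 + N − H − X)/2 = (2·13 + 2 + 1 − 17 − 0)/2 = 12/2 = 6.
(Structurally: 1 ring(s) + 5 π bond(s) = 6.)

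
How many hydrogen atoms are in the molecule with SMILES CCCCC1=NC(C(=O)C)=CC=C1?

Hydrogens are implicit in SMILES; fill each atom to its normal valence:
  3 × C: 2 H each → 6
  3 × C (aromatic): 1 H each → 3
  2 × C: 3 H each → 6
  2 × C (aromatic): no H
  1 × C: no H
  1 × N (aromatic): no H
  1 × O: no H
  Total hydrogens = 15.

15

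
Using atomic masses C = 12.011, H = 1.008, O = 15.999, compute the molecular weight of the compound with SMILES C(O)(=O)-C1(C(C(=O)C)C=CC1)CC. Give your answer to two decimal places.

Molecular formula: C10H14O3.
M = 10×12.011 + 14×1.008 + 3×15.999 = 182.22 g/mol.

182.22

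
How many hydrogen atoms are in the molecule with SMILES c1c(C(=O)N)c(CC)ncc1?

Hydrogens are implicit in SMILES; fill each atom to its normal valence:
  3 × C (aromatic): 1 H each → 3
  2 × C (aromatic): no H
  1 × C: 3 H
  1 × C: 2 H
  1 × C: no H
  1 × N: 2 H
  1 × N (aromatic): no H
  1 × O: no H
  Total hydrogens = 10.

10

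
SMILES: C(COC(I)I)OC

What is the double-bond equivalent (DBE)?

0

Molecular formula from the SMILES: C4H8I2O2.
DoU = (2C + 2 + N − H − X)/2 = (2·4 + 2 + 0 − 8 − 2)/2 = 0/2 = 0.
(Structurally: 0 ring(s) + 0 π bond(s) = 0.)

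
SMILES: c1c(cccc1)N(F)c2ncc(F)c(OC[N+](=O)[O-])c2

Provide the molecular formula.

Heavy atoms from the SMILES: 12 C, 2 F, 3 N, 3 O.
Implicit hydrogens by atom environment:
  7 × C (aromatic): 1 H each → 7
  4 × C (aromatic): no H
  2 × F: no H
  2 × O: no H
  1 × C: 2 H
  1 × N (aromatic): no H
  1 × N: no H
  1 × N (charge +1): no H
  1 × O (charge -1): no H
  Total hydrogens = 9.
Molecular formula: C12H9F2N3O3

C12H9F2N3O3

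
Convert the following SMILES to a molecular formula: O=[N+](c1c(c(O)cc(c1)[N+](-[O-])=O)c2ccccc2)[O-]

Heavy atoms from the SMILES: 12 C, 2 N, 5 O.
Implicit hydrogens by atom environment:
  7 × C (aromatic): 1 H each → 7
  5 × C (aromatic): no H
  2 × N (charge +1): no H
  2 × O: no H
  2 × O (charge -1): no H
  1 × O: 1 H
  Total hydrogens = 8.
Molecular formula: C12H8N2O5

C12H8N2O5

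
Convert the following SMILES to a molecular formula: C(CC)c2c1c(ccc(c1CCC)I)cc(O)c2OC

C17H21IO2

Heavy atoms from the SMILES: 17 C, 1 I, 2 O.
Implicit hydrogens by atom environment:
  7 × C (aromatic): no H
  4 × C: 2 H each → 8
  3 × C: 3 H each → 9
  3 × C (aromatic): 1 H each → 3
  1 × I: no H
  1 × O: 1 H
  1 × O: no H
  Total hydrogens = 21.
Molecular formula: C17H21IO2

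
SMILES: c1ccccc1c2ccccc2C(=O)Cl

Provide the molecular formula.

Heavy atoms from the SMILES: 13 C, 1 Cl, 1 O.
Implicit hydrogens by atom environment:
  9 × C (aromatic): 1 H each → 9
  3 × C (aromatic): no H
  1 × C: no H
  1 × Cl: no H
  1 × O: no H
  Total hydrogens = 9.
Molecular formula: C13H9ClO

C13H9ClO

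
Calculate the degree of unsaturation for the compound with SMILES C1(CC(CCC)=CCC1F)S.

2

Molecular formula from the SMILES: C9H15FS.
DoU = (2C + 2 + N − H − X)/2 = (2·9 + 2 + 0 − 15 − 1)/2 = 4/2 = 2.
(Structurally: 1 ring(s) + 1 π bond(s) = 2.)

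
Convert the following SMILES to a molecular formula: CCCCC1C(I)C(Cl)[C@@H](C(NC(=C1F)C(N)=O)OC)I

Heavy atoms from the SMILES: 13 C, 1 Cl, 1 F, 2 I, 2 N, 2 O.
Implicit hydrogens by atom environment:
  5 × C: 1 H each → 5
  3 × C: 2 H each → 6
  3 × C: no H
  2 × C: 3 H each → 6
  2 × I: no H
  2 × O: no H
  1 × Cl: no H
  1 × F: no H
  1 × N: 2 H
  1 × N: 1 H
  Total hydrogens = 20.
Molecular formula: C13H20ClFI2N2O2

C13H20ClFI2N2O2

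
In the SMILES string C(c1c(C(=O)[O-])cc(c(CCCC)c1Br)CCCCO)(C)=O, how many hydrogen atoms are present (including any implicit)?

22

Hydrogens are implicit in SMILES; fill each atom to its normal valence:
  7 × C: 2 H each → 14
  5 × C (aromatic): no H
  2 × C: 3 H each → 6
  2 × C: no H
  2 × O: no H
  1 × Br: no H
  1 × C (aromatic): 1 H
  1 × O: 1 H
  1 × O (charge -1): no H
  Total hydrogens = 22.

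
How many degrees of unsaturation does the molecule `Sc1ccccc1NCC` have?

4

Molecular formula from the SMILES: C8H11NS.
DoU = (2C + 2 + N − H − X)/2 = (2·8 + 2 + 1 − 11 − 0)/2 = 8/2 = 4.
(Structurally: 1 ring(s) + 3 π bond(s) = 4.)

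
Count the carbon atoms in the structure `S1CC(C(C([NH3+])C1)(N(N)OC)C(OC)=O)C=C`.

10

The symbol for carbon appears 10 times in the SMILES.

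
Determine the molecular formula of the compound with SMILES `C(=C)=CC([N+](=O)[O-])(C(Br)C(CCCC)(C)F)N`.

C11H18BrFN2O2

Heavy atoms from the SMILES: 1 Br, 11 C, 1 F, 2 N, 2 O.
Implicit hydrogens by atom environment:
  4 × C: 2 H each → 8
  3 × C: no H
  2 × C: 3 H each → 6
  2 × C: 1 H each → 2
  1 × Br: no H
  1 × F: no H
  1 × N: 2 H
  1 × N (charge +1): no H
  1 × O: no H
  1 × O (charge -1): no H
  Total hydrogens = 18.
Molecular formula: C11H18BrFN2O2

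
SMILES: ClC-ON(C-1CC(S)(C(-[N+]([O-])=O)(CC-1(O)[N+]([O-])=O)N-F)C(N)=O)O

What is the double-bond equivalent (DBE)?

4

Molecular formula from the SMILES: C8H13ClFN5O8S.
DoU = (2C + 2 + N − H − X)/2 = (2·8 + 2 + 5 − 13 − 2)/2 = 8/2 = 4.
(Structurally: 1 ring(s) + 3 π bond(s) = 4.)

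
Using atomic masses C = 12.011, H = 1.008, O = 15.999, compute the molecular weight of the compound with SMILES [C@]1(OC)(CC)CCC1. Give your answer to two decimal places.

114.19

Molecular formula: C7H14O.
M = 7×12.011 + 14×1.008 + 1×15.999 = 114.19 g/mol.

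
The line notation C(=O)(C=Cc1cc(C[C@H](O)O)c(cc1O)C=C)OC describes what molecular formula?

C14H16O5

Heavy atoms from the SMILES: 14 C, 5 O.
Implicit hydrogens by atom environment:
  4 × C: 1 H each → 4
  4 × C (aromatic): no H
  3 × O: 1 H each → 3
  2 × C: 2 H each → 4
  2 × C (aromatic): 1 H each → 2
  2 × O: no H
  1 × C: 3 H
  1 × C: no H
  Total hydrogens = 16.
Molecular formula: C14H16O5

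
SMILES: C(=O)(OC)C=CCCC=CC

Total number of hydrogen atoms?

Hydrogens are implicit in SMILES; fill each atom to its normal valence:
  4 × C: 1 H each → 4
  2 × C: 3 H each → 6
  2 × C: 2 H each → 4
  2 × O: no H
  1 × C: no H
  Total hydrogens = 14.

14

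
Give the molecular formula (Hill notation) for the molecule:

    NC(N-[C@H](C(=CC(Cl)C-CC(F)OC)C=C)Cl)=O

C11H17Cl2FN2O2

Heavy atoms from the SMILES: 11 C, 2 Cl, 1 F, 2 N, 2 O.
Implicit hydrogens by atom environment:
  5 × C: 1 H each → 5
  3 × C: 2 H each → 6
  2 × C: no H
  2 × Cl: no H
  2 × O: no H
  1 × C: 3 H
  1 × F: no H
  1 × N: 2 H
  1 × N: 1 H
  Total hydrogens = 17.
Molecular formula: C11H17Cl2FN2O2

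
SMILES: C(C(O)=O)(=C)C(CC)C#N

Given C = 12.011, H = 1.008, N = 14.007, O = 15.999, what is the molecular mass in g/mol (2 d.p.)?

139.15

Molecular formula: C7H9NO2.
M = 7×12.011 + 9×1.008 + 1×14.007 + 2×15.999 = 139.15 g/mol.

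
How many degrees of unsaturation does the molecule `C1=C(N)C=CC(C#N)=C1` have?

6

Molecular formula from the SMILES: C7H6N2.
DoU = (2C + 2 + N − H − X)/2 = (2·7 + 2 + 2 − 6 − 0)/2 = 12/2 = 6.
(Structurally: 1 ring(s) + 5 π bond(s) = 6.)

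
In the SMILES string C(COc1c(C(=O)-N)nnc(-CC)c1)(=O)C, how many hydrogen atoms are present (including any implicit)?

Hydrogens are implicit in SMILES; fill each atom to its normal valence:
  3 × C (aromatic): no H
  3 × O: no H
  2 × C: 3 H each → 6
  2 × C: 2 H each → 4
  2 × C: no H
  2 × N (aromatic): no H
  1 × C (aromatic): 1 H
  1 × N: 2 H
  Total hydrogens = 13.

13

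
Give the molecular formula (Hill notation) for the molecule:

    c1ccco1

C4H4O

Heavy atoms from the SMILES: 4 C, 1 O.
Implicit hydrogens by atom environment:
  4 × C (aromatic): 1 H each → 4
  1 × O (aromatic): no H
  Total hydrogens = 4.
Molecular formula: C4H4O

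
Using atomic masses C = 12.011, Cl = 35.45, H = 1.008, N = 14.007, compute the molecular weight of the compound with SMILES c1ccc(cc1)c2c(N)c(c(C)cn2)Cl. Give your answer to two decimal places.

218.68

Molecular formula: C12H11ClN2.
M = 12×12.011 + 1×35.45 + 11×1.008 + 2×14.007 = 218.68 g/mol.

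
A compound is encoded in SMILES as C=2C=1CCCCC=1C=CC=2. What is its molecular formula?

Heavy atoms from the SMILES: 10 C.
Implicit hydrogens by atom environment:
  4 × C: 2 H each → 8
  4 × C (aromatic): 1 H each → 4
  2 × C (aromatic): no H
  Total hydrogens = 12.
Molecular formula: C10H12

C10H12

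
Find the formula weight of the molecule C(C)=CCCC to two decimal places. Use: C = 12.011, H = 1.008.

84.16

Molecular formula: C6H12.
M = 6×12.011 + 12×1.008 = 84.16 g/mol.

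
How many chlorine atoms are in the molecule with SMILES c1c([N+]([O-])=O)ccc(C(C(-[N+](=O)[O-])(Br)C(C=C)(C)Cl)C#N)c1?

1

The symbol for chlorine appears 1 time in the SMILES.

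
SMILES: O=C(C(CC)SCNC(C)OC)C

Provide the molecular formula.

Heavy atoms from the SMILES: 9 C, 1 N, 2 O, 1 S.
Implicit hydrogens by atom environment:
  4 × C: 3 H each → 12
  2 × C: 2 H each → 4
  2 × C: 1 H each → 2
  2 × O: no H
  1 × C: no H
  1 × N: 1 H
  1 × S: no H
  Total hydrogens = 19.
Molecular formula: C9H19NO2S

C9H19NO2S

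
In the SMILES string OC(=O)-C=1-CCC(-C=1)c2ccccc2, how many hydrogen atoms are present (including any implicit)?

12

Hydrogens are implicit in SMILES; fill each atom to its normal valence:
  5 × C (aromatic): 1 H each → 5
  2 × C: 2 H each → 4
  2 × C: 1 H each → 2
  2 × C: no H
  1 × C (aromatic): no H
  1 × O: 1 H
  1 × O: no H
  Total hydrogens = 12.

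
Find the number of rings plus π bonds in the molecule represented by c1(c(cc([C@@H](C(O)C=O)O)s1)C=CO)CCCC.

5

Molecular formula from the SMILES: C13H18O4S.
DoU = (2C + 2 + N − H − X)/2 = (2·13 + 2 + 0 − 18 − 0)/2 = 10/2 = 5.
(Structurally: 1 ring(s) + 4 π bond(s) = 5.)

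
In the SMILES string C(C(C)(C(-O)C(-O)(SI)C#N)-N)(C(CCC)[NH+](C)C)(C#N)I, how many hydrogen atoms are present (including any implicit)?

23

Hydrogens are implicit in SMILES; fill each atom to its normal valence:
  5 × C: no H
  4 × C: 3 H each → 12
  2 × C: 2 H each → 4
  2 × C: 1 H each → 2
  2 × I: no H
  2 × N: no H
  2 × O: 1 H each → 2
  1 × N: 2 H
  1 × N (charge +1): 1 H
  1 × S: no H
  Total hydrogens = 23.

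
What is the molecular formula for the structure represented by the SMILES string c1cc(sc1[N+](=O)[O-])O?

Heavy atoms from the SMILES: 4 C, 1 N, 3 O, 1 S.
Implicit hydrogens by atom environment:
  2 × C (aromatic): 1 H each → 2
  2 × C (aromatic): no H
  1 × N (charge +1): no H
  1 × O: 1 H
  1 × O: no H
  1 × O (charge -1): no H
  1 × S (aromatic): no H
  Total hydrogens = 3.
Molecular formula: C4H3NO3S

C4H3NO3S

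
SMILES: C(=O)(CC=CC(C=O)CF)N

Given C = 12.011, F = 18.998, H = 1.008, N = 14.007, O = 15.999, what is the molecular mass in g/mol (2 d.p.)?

159.16

Molecular formula: C7H10FNO2.
M = 7×12.011 + 1×18.998 + 10×1.008 + 1×14.007 + 2×15.999 = 159.16 g/mol.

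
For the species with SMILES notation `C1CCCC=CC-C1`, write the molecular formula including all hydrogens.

Heavy atoms from the SMILES: 8 C.
Implicit hydrogens by atom environment:
  6 × C: 2 H each → 12
  2 × C: 1 H each → 2
  Total hydrogens = 14.
Molecular formula: C8H14

C8H14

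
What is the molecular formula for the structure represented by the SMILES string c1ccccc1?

C6H6

Heavy atoms from the SMILES: 6 C.
Implicit hydrogens by atom environment:
  6 × C (aromatic): 1 H each → 6
  Total hydrogens = 6.
Molecular formula: C6H6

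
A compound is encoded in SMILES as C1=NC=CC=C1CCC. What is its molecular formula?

Heavy atoms from the SMILES: 8 C, 1 N.
Implicit hydrogens by atom environment:
  4 × C (aromatic): 1 H each → 4
  2 × C: 2 H each → 4
  1 × C: 3 H
  1 × C (aromatic): no H
  1 × N (aromatic): no H
  Total hydrogens = 11.
Molecular formula: C8H11N

C8H11N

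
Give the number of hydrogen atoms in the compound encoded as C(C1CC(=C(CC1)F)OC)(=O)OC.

13

Hydrogens are implicit in SMILES; fill each atom to its normal valence:
  3 × C: 2 H each → 6
  3 × C: no H
  3 × O: no H
  2 × C: 3 H each → 6
  1 × C: 1 H
  1 × F: no H
  Total hydrogens = 13.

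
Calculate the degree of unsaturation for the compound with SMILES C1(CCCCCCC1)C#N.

3

Molecular formula from the SMILES: C9H15N.
DoU = (2C + 2 + N − H − X)/2 = (2·9 + 2 + 1 − 15 − 0)/2 = 6/2 = 3.
(Structurally: 1 ring(s) + 2 π bond(s) = 3.)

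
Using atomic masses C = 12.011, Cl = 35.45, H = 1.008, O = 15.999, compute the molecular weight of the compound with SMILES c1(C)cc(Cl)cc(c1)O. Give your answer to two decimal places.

142.58

Molecular formula: C7H7ClO.
M = 7×12.011 + 1×35.45 + 7×1.008 + 1×15.999 = 142.58 g/mol.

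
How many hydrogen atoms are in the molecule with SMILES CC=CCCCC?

Hydrogens are implicit in SMILES; fill each atom to its normal valence:
  3 × C: 2 H each → 6
  2 × C: 3 H each → 6
  2 × C: 1 H each → 2
  Total hydrogens = 14.

14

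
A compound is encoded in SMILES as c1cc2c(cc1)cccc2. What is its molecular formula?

C10H8

Heavy atoms from the SMILES: 10 C.
Implicit hydrogens by atom environment:
  8 × C (aromatic): 1 H each → 8
  2 × C (aromatic): no H
  Total hydrogens = 8.
Molecular formula: C10H8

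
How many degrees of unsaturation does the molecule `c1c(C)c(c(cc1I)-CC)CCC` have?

Molecular formula from the SMILES: C12H17I.
DoU = (2C + 2 + N − H − X)/2 = (2·12 + 2 + 0 − 17 − 1)/2 = 8/2 = 4.
(Structurally: 1 ring(s) + 3 π bond(s) = 4.)

4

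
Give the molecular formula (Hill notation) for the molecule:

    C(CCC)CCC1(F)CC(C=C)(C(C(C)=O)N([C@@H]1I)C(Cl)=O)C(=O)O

C17H24ClFINO4

Heavy atoms from the SMILES: 17 C, 1 Cl, 1 F, 1 I, 1 N, 4 O.
Implicit hydrogens by atom environment:
  7 × C: 2 H each → 14
  5 × C: no H
  3 × C: 1 H each → 3
  3 × O: no H
  2 × C: 3 H each → 6
  1 × Cl: no H
  1 × F: no H
  1 × I: no H
  1 × N: no H
  1 × O: 1 H
  Total hydrogens = 24.
Molecular formula: C17H24ClFINO4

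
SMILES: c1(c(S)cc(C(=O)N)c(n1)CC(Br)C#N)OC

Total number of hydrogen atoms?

Hydrogens are implicit in SMILES; fill each atom to its normal valence:
  4 × C (aromatic): no H
  2 × C: no H
  2 × O: no H
  1 × Br: no H
  1 × C: 3 H
  1 × C: 2 H
  1 × C (aromatic): 1 H
  1 × C: 1 H
  1 × N: 2 H
  1 × N (aromatic): no H
  1 × N: no H
  1 × S: 1 H
  Total hydrogens = 10.

10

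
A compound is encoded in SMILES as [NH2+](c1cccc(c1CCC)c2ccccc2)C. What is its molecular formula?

Heavy atoms from the SMILES: 16 C, 1 N.
Implicit hydrogens by atom environment:
  8 × C (aromatic): 1 H each → 8
  4 × C (aromatic): no H
  2 × C: 3 H each → 6
  2 × C: 2 H each → 4
  1 × N (charge +1): 2 H
  Total hydrogens = 20.
Net charge +1.
Molecular formula: C16H20N+

C16H20N+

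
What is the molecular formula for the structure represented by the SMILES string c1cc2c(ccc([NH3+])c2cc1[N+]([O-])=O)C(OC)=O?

Heavy atoms from the SMILES: 12 C, 2 N, 4 O.
Implicit hydrogens by atom environment:
  5 × C (aromatic): 1 H each → 5
  5 × C (aromatic): no H
  3 × O: no H
  1 × C: 3 H
  1 × C: no H
  1 × N (charge +1): 3 H
  1 × N (charge +1): no H
  1 × O (charge -1): no H
  Total hydrogens = 11.
Net charge +1.
Molecular formula: C12H11N2O4+

C12H11N2O4+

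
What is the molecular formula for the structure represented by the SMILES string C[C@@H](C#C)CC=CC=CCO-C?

Heavy atoms from the SMILES: 11 C, 1 O.
Implicit hydrogens by atom environment:
  6 × C: 1 H each → 6
  2 × C: 3 H each → 6
  2 × C: 2 H each → 4
  1 × C: no H
  1 × O: no H
  Total hydrogens = 16.
Molecular formula: C11H16O

C11H16O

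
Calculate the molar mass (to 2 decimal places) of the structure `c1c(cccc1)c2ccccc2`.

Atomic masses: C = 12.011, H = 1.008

154.21

Molecular formula: C12H10.
M = 12×12.011 + 10×1.008 = 154.21 g/mol.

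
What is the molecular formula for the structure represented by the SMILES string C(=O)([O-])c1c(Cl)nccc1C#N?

Heavy atoms from the SMILES: 7 C, 1 Cl, 2 N, 2 O.
Implicit hydrogens by atom environment:
  3 × C (aromatic): no H
  2 × C (aromatic): 1 H each → 2
  2 × C: no H
  1 × Cl: no H
  1 × N (aromatic): no H
  1 × N: no H
  1 × O: no H
  1 × O (charge -1): no H
  Total hydrogens = 2.
Net charge -1.
Molecular formula: C7H2ClN2O2-

C7H2ClN2O2-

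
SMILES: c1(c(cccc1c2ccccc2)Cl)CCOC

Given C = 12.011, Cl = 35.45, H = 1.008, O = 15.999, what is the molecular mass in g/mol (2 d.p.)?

Molecular formula: C15H15ClO.
M = 15×12.011 + 1×35.45 + 15×1.008 + 1×15.999 = 246.73 g/mol.

246.73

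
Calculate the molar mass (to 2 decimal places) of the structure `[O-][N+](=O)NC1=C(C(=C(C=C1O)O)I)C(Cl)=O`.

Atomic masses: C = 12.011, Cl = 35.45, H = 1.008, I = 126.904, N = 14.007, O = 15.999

Molecular formula: C7H4ClIN2O5.
M = 7×12.011 + 1×35.45 + 4×1.008 + 1×126.904 + 2×14.007 + 5×15.999 = 358.47 g/mol.

358.47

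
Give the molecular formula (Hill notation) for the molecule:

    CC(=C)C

Heavy atoms from the SMILES: 4 C.
Implicit hydrogens by atom environment:
  2 × C: 3 H each → 6
  1 × C: 2 H
  1 × C: no H
  Total hydrogens = 8.
Molecular formula: C4H8

C4H8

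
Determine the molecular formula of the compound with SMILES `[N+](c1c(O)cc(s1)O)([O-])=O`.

Heavy atoms from the SMILES: 4 C, 1 N, 4 O, 1 S.
Implicit hydrogens by atom environment:
  3 × C (aromatic): no H
  2 × O: 1 H each → 2
  1 × C (aromatic): 1 H
  1 × N (charge +1): no H
  1 × O: no H
  1 × O (charge -1): no H
  1 × S (aromatic): no H
  Total hydrogens = 3.
Molecular formula: C4H3NO4S

C4H3NO4S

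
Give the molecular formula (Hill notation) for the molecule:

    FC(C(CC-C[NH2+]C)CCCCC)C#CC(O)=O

Heavy atoms from the SMILES: 14 C, 1 F, 1 N, 2 O.
Implicit hydrogens by atom environment:
  7 × C: 2 H each → 14
  3 × C: no H
  2 × C: 3 H each → 6
  2 × C: 1 H each → 2
  1 × F: no H
  1 × N (charge +1): 2 H
  1 × O: 1 H
  1 × O: no H
  Total hydrogens = 25.
Net charge +1.
Molecular formula: C14H25FNO2+

C14H25FNO2+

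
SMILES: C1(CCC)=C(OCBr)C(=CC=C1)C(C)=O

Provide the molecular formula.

C12H15BrO2

Heavy atoms from the SMILES: 1 Br, 12 C, 2 O.
Implicit hydrogens by atom environment:
  3 × C: 2 H each → 6
  3 × C (aromatic): 1 H each → 3
  3 × C (aromatic): no H
  2 × C: 3 H each → 6
  2 × O: no H
  1 × Br: no H
  1 × C: no H
  Total hydrogens = 15.
Molecular formula: C12H15BrO2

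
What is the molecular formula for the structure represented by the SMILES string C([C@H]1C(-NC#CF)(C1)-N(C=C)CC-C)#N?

C11H14FN3

Heavy atoms from the SMILES: 11 C, 1 F, 3 N.
Implicit hydrogens by atom environment:
  4 × C: 2 H each → 8
  4 × C: no H
  2 × C: 1 H each → 2
  2 × N: no H
  1 × C: 3 H
  1 × F: no H
  1 × N: 1 H
  Total hydrogens = 14.
Molecular formula: C11H14FN3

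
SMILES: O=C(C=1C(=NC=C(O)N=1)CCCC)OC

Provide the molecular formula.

C10H14N2O3

Heavy atoms from the SMILES: 10 C, 2 N, 3 O.
Implicit hydrogens by atom environment:
  3 × C: 2 H each → 6
  3 × C (aromatic): no H
  2 × C: 3 H each → 6
  2 × N (aromatic): no H
  2 × O: no H
  1 × C (aromatic): 1 H
  1 × C: no H
  1 × O: 1 H
  Total hydrogens = 14.
Molecular formula: C10H14N2O3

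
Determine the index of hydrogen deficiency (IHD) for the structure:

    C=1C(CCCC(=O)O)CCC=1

3

Molecular formula from the SMILES: C9H14O2.
DoU = (2C + 2 + N − H − X)/2 = (2·9 + 2 + 0 − 14 − 0)/2 = 6/2 = 3.
(Structurally: 1 ring(s) + 2 π bond(s) = 3.)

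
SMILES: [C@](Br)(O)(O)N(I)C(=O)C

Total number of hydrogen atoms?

Hydrogens are implicit in SMILES; fill each atom to its normal valence:
  2 × C: no H
  2 × O: 1 H each → 2
  1 × Br: no H
  1 × C: 3 H
  1 × I: no H
  1 × N: no H
  1 × O: no H
  Total hydrogens = 5.

5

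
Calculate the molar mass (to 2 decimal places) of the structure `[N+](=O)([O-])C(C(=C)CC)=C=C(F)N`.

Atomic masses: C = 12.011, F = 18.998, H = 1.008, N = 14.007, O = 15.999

172.16

Molecular formula: C7H9FN2O2.
M = 7×12.011 + 1×18.998 + 9×1.008 + 2×14.007 + 2×15.999 = 172.16 g/mol.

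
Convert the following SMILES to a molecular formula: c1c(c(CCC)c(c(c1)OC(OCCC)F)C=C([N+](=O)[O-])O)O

Heavy atoms from the SMILES: 15 C, 1 F, 1 N, 6 O.
Implicit hydrogens by atom environment:
  4 × C: 2 H each → 8
  4 × C (aromatic): no H
  3 × O: no H
  2 × C: 3 H each → 6
  2 × C (aromatic): 1 H each → 2
  2 × C: 1 H each → 2
  2 × O: 1 H each → 2
  1 × C: no H
  1 × F: no H
  1 × N (charge +1): no H
  1 × O (charge -1): no H
  Total hydrogens = 20.
Molecular formula: C15H20FNO6

C15H20FNO6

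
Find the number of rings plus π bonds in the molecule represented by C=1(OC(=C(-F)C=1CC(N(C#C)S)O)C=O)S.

6

Molecular formula from the SMILES: C9H8FNO3S2.
DoU = (2C + 2 + N − H − X)/2 = (2·9 + 2 + 1 − 8 − 1)/2 = 12/2 = 6.
(Structurally: 1 ring(s) + 5 π bond(s) = 6.)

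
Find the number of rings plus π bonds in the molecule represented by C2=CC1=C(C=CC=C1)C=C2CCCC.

7

Molecular formula from the SMILES: C14H16.
DoU = (2C + 2 + N − H − X)/2 = (2·14 + 2 + 0 − 16 − 0)/2 = 14/2 = 7.
(Structurally: 2 ring(s) + 5 π bond(s) = 7.)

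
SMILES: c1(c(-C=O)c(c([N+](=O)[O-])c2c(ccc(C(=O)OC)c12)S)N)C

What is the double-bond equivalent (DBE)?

Molecular formula from the SMILES: C14H12N2O5S.
DoU = (2C + 2 + N − H − X)/2 = (2·14 + 2 + 2 − 12 − 0)/2 = 20/2 = 10.
(Structurally: 2 ring(s) + 8 π bond(s) = 10.)

10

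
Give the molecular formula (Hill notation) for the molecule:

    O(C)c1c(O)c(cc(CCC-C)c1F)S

Heavy atoms from the SMILES: 11 C, 1 F, 2 O, 1 S.
Implicit hydrogens by atom environment:
  5 × C (aromatic): no H
  3 × C: 2 H each → 6
  2 × C: 3 H each → 6
  1 × C (aromatic): 1 H
  1 × F: no H
  1 × O: 1 H
  1 × O: no H
  1 × S: 1 H
  Total hydrogens = 15.
Molecular formula: C11H15FO2S

C11H15FO2S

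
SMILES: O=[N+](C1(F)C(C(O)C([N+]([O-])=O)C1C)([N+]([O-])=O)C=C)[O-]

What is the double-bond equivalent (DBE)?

5

Molecular formula from the SMILES: C8H10FN3O7.
DoU = (2C + 2 + N − H − X)/2 = (2·8 + 2 + 3 − 10 − 1)/2 = 10/2 = 5.
(Structurally: 1 ring(s) + 4 π bond(s) = 5.)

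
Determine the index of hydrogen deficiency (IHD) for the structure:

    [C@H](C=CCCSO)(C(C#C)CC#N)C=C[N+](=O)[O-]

7

Molecular formula from the SMILES: C12H14N2O3S.
DoU = (2C + 2 + N − H − X)/2 = (2·12 + 2 + 2 − 14 − 0)/2 = 14/2 = 7.
(Structurally: 0 ring(s) + 7 π bond(s) = 7.)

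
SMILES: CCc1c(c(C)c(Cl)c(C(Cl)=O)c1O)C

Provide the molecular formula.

Heavy atoms from the SMILES: 11 C, 2 Cl, 2 O.
Implicit hydrogens by atom environment:
  6 × C (aromatic): no H
  3 × C: 3 H each → 9
  2 × Cl: no H
  1 × C: 2 H
  1 × C: no H
  1 × O: 1 H
  1 × O: no H
  Total hydrogens = 12.
Molecular formula: C11H12Cl2O2

C11H12Cl2O2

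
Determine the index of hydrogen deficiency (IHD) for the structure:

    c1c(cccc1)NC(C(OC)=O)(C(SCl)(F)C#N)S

7

Molecular formula from the SMILES: C11H10ClFN2O2S2.
DoU = (2C + 2 + N − H − X)/2 = (2·11 + 2 + 2 − 10 − 2)/2 = 14/2 = 7.
(Structurally: 1 ring(s) + 6 π bond(s) = 7.)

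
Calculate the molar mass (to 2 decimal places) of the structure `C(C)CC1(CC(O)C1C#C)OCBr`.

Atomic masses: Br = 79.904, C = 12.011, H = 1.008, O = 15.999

Molecular formula: C10H15BrO2.
M = 1×79.904 + 10×12.011 + 15×1.008 + 2×15.999 = 247.13 g/mol.

247.13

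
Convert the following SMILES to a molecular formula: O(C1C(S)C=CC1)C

C6H10OS

Heavy atoms from the SMILES: 6 C, 1 O, 1 S.
Implicit hydrogens by atom environment:
  4 × C: 1 H each → 4
  1 × C: 3 H
  1 × C: 2 H
  1 × O: no H
  1 × S: 1 H
  Total hydrogens = 10.
Molecular formula: C6H10OS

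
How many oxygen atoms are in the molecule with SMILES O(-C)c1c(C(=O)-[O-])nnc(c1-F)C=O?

4

The symbol for oxygen appears 4 times in the SMILES.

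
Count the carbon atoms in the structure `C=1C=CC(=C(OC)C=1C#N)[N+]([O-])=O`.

The symbol for carbon appears 8 times in the SMILES.

8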